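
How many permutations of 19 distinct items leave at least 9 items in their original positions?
Exactly j fixed points: C(19,j)·!(19-j); sum over j ≥ 9 (derangement numbers via !m = (m-1)·(!(m-1) + !(m-2)): !0..!10 = 1, 0, 1, 2, 9, 44, 265, 1854, 14833, 133496, 1334961). Σ_{j=9}^{19} C(19,j)·!(19-j) = C(19,9)·!10 + C(19,10)·!9 + C(19,11)·!8 + C(19,12)·!7 + C(19,13)·!6 + C(19,14)·!5 + C(19,15)·!4 + C(19,16)·!3 + C(19,17)·!2 + C(19,18)·!1 + C(19,19)·!0 = 92378·1334961 + 92378·133496 + 75582·14833 + 50388·1854 + 27132·265 + 11628·44 + 3876·9 + 969·2 + 171·1 + 19·0 + 1·1 = 136875386510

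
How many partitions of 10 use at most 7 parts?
By conjugation, equals partitions of 10 into parts ≤ 7. Let r_j(i) = number of partitions of i into parts ≤ j, for i = 0..10. r_1(i) = 1 for all i; r_j(i) = r_{j-1}(i) + r_j(i-j). Rows j = 2..7: ≤2: 1 1 2 2 3 3 4 4 5 5 6; ≤3: 1 1 2 3 4 5 7 8 10 12 14; ≤4: 1 1 2 3 5 6 9 11 15 18 23; ≤5: 1 1 2 3 5 7 10 13 18 23 30; ≤6: 1 1 2 3 5 7 11 14 20 26 35; ≤7: 1 1 2 3 5 7 11 15 21 28 38. r_7(10) = 38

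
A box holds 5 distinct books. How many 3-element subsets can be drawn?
C(5,3) = 5!/(3!×2!) = 10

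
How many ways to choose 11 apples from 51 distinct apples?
C(51,11) = 51!/(11!×40!) = 47626016970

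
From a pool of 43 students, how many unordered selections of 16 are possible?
C(43,16) = 43!/(16!×27!) = 265182149218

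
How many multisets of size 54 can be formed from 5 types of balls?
C(54+5-1, 5-1) = C(58, 4) = 424270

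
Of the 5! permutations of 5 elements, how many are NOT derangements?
Complement of the derangements. !5 = Σ_{j=0}^{5} (-1)^j·5!/j! = 120 - 120 + 60 - 20 + 5 - 1 = 44. 5! - !5 = 120 - 44 = 76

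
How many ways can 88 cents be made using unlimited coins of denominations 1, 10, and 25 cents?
Coefficient of x^88 in 1/(1-x^1) · 1/(1-x^10) · 1/(1-x^25). Case on j = number of 25-cent coins (j = 0..3); remainder r = 88 - 25j is made from {1,10} in ⌊r/10⌋+1 ways. r = 88, 63, 38, 13 → 9 + 7 + 4 + 2 = 22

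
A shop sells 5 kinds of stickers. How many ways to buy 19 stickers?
C(19+5-1, 5-1) = C(23, 4) = 8855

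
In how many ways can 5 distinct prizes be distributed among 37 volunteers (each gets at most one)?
P(37,5) = 37!/(37-5)! = 52307640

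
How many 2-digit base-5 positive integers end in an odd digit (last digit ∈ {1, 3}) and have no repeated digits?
Last∈{1,3}. Last=0: 0. Last nonzero: 2×3×P(3,0) = 6. Total = 6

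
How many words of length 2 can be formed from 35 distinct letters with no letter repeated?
P(35,2) = 35!/(35-2)! = 1190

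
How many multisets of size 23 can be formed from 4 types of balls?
C(23+4-1, 4-1) = C(26, 3) = 2600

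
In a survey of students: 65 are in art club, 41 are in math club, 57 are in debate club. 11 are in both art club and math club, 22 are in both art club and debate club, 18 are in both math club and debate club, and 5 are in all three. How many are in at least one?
|A∪B∪C| = 65+41+57-11-22-18+5 = 117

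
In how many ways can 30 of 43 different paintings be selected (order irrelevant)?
C(43,30) = 43!/(30!×13!) = 36576848168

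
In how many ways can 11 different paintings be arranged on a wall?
11! = 39916800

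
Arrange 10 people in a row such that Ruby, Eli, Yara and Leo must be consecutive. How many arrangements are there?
Treat the 4 as one block: (10-4+1)! × 4! = 5040 × 24 = 120960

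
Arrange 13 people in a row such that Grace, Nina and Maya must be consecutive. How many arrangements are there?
Treat the 3 as one block: (13-3+1)! × 3! = 39916800 × 6 = 239500800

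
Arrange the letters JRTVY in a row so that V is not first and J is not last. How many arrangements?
By inclusion-exclusion: 5! - 2×(5-1)! + (5-2)! = 120 - 48 + 6 = 78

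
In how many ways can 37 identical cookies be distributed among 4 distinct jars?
C(37+4-1, 4-1) = C(40, 3) = 9880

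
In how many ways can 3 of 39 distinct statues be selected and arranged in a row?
P(39,3) = 39!/(39-3)! = 54834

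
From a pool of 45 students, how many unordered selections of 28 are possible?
C(45,28) = 45!/(28!×17!) = 1103068603890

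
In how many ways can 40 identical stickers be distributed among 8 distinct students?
C(40+8-1, 8-1) = C(47, 7) = 62891499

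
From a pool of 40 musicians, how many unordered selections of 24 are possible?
C(40,24) = 40!/(24!×16!) = 62852101650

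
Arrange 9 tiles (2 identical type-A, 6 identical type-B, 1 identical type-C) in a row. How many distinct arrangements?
9! / (2! × 6! × 1!) = 252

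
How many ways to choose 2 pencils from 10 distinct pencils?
C(10,2) = 10!/(2!×8!) = 45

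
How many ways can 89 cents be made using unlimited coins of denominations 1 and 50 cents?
Coefficient of x^89 in 1/(1-x^1) · 1/(1-x^50). Use j coins of 50 for j = 0..⌊89/50⌋ = 1, the rest in 1s: 1 + 1 = 2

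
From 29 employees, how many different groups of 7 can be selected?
C(29,7) = 29!/(7!×22!) = 1560780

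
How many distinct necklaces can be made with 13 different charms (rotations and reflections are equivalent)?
(13-1)!/2 = 479001600/2 = 239500800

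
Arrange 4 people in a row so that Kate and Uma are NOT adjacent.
Total - adjacent = 4! - (4-1)!×2 = 24 - 12 = 12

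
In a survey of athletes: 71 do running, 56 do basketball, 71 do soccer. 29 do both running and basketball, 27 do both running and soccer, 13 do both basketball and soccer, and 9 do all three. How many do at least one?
|A∪B∪C| = 71+56+71-29-27-13+9 = 138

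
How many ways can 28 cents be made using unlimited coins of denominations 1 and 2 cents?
Coefficient of x^28 in 1/(1-x^1) · 1/(1-x^2). Use j coins of 2 for j = 0..⌊28/2⌋ = 14, the rest in 1s: 14 + 1 = 15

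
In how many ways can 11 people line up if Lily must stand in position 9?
Fix one position: (11-1)! = 3628800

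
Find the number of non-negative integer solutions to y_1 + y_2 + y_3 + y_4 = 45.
C(45+4-1, 4-1) = C(48, 3) = 17296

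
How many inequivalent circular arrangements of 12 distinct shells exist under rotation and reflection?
(12-1)!/2 = 39916800/2 = 19958400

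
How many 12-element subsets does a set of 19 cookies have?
C(19,12) = 19!/(12!×7!) = 50388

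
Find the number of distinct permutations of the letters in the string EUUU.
4! / (1! × 3!) = 4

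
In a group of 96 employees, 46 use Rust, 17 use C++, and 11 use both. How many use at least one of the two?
|A∪B| = |A| + |B| - |A∩B| = 46 + 17 - 11 = 52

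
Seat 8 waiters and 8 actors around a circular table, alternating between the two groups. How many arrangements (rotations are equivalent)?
Fix one of the waiters: (8-1)! ways for the remaining waiters, × 8! ways for the actors = 5040 × 40320 = 203212800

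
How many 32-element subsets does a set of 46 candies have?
C(46,32) = 46!/(32!×14!) = 239877544005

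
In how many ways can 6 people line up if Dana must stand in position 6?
Fix one position: (6-1)! = 120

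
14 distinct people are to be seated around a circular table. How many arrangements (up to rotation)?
Circular: fix one position, arrange the rest. (14-1)! = 6227020800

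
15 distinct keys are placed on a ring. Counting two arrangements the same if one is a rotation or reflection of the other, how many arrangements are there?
(15-1)!/2 = 87178291200/2 = 43589145600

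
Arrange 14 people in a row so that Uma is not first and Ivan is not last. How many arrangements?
By inclusion-exclusion: 14! - 2×(14-1)! + (14-2)! = 87178291200 - 12454041600 + 479001600 = 75203251200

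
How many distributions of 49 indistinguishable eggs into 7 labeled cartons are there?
C(49+7-1, 7-1) = C(55, 6) = 28989675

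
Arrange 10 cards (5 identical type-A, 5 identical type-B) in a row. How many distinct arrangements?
10! / (5! × 5!) = 252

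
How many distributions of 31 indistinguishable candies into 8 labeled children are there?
C(31+8-1, 8-1) = C(38, 7) = 12620256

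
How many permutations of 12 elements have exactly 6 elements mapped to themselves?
Choose the 6 fixed points C(12,6) = 924, derange the rest: !6 = Σ_{j=0}^{6} (-1)^j·6!/j! = 720 - 720 + 360 - 120 + 30 - 6 + 1 = 265. Product = 924 × 265 = 244860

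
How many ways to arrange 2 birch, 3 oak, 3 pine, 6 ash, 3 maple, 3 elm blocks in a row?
20! / (2! × 3! × 3! × 6! × 3! × 3!) = 1303638336000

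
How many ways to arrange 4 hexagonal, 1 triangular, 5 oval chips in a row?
10! / (4! × 1! × 5!) = 1260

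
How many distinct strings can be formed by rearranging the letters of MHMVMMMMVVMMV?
13! / (4! × 1! × 8!) = 6435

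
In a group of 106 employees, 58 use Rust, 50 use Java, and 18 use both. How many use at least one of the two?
|A∪B| = |A| + |B| - |A∩B| = 58 + 50 - 18 = 90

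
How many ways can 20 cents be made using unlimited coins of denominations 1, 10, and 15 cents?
Coefficient of x^20 in 1/(1-x^1) · 1/(1-x^10) · 1/(1-x^15). Case on j = number of 15-cent coins (j = 0..1); remainder r = 20 - 15j is made from {1,10} in ⌊r/10⌋+1 ways. r = 20, 5 → 3 + 1 = 4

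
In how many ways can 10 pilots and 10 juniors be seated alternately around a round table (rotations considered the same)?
Fix one of the pilots: (10-1)! ways for the remaining pilots, × 10! ways for the juniors = 362880 × 3628800 = 1316818944000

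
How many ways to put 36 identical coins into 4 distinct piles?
C(36+4-1, 4-1) = C(39, 3) = 9139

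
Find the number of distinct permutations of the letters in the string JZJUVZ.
6! / (2! × 2! × 1! × 1!) = 180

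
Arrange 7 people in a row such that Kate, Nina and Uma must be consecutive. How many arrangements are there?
Treat the 3 as one block: (7-3+1)! × 3! = 120 × 6 = 720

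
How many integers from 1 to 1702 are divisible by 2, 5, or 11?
⌊1702/2⌋+⌊1702/5⌋+⌊1702/11⌋ - ⌊1702/10⌋-⌊1702/22⌋-⌊1702/55⌋ + ⌊1702/110⌋ = 851+340+154 - 170-77-30 + 15 = 1083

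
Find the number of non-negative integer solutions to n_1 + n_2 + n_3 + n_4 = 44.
C(44+4-1, 4-1) = C(47, 3) = 16215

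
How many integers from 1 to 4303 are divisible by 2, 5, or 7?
⌊4303/2⌋+⌊4303/5⌋+⌊4303/7⌋ - ⌊4303/10⌋-⌊4303/14⌋-⌊4303/35⌋ + ⌊4303/70⌋ = 2151+860+614 - 430-307-122 + 61 = 2827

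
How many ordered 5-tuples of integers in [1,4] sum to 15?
Coefficient of x^15 in (x + x² + ... + x^4)^5. By inclusion-exclusion on dice exceeding 4: Σ_j (-1)^j C(5,j)·C(15-1-4j, 4) = C(5,0)·C(14,4) - C(5,1)·C(10,4) + C(5,2)·C(6,4) = 1·1001 - 5·210 + 10·15 = 101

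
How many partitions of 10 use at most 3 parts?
By conjugation, equals partitions of 10 into parts ≤ 3. Let r_j(i) = number of partitions of i into parts ≤ j, for i = 0..10. r_1(i) = 1 for all i; r_j(i) = r_{j-1}(i) + r_j(i-j). Rows j = 2..3: ≤2: 1 1 2 2 3 3 4 4 5 5 6; ≤3: 1 1 2 3 4 5 7 8 10 12 14. r_3(10) = 14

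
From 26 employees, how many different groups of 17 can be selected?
C(26,17) = 26!/(17!×9!) = 3124550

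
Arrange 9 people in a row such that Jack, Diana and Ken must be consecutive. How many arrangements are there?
Treat the 3 as one block: (9-3+1)! × 3! = 5040 × 6 = 30240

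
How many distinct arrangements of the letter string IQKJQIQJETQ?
11! / (1! × 4! × 1! × 2! × 1! × 2!) = 415800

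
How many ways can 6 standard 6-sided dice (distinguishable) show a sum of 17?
Coefficient of x^17 in (x + x² + ... + x^6)^6. By inclusion-exclusion on dice exceeding 6: Σ_j (-1)^j C(6,j)·C(17-1-6j, 5) = C(6,0)·C(16,5) - C(6,1)·C(10,5) = 1·4368 - 6·252 = 2856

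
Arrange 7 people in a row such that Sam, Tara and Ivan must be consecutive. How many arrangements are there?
Treat the 3 as one block: (7-3+1)! × 3! = 120 × 6 = 720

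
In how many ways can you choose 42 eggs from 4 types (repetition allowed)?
C(42+4-1, 4-1) = C(45, 3) = 14190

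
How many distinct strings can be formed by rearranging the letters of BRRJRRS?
7! / (1! × 1! × 4! × 1!) = 210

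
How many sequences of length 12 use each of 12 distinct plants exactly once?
12! = 479001600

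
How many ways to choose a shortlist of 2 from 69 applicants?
C(69,2) = 69!/(2!×67!) = 2346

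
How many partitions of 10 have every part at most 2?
Let r_j(i) = number of partitions of i into parts ≤ j, for i = 0..10. r_1(i) = 1 for all i; r_j(i) = r_{j-1}(i) + r_j(i-j). Rows j = 2..2: ≤2: 1 1 2 2 3 3 4 4 5 5 6. r_2(10) = 6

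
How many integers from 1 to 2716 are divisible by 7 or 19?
⌊2716/7⌋ + ⌊2716/19⌋ - ⌊2716/133⌋ = 388 + 142 - 20 = 510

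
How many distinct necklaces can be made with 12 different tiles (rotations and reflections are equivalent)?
(12-1)!/2 = 39916800/2 = 19958400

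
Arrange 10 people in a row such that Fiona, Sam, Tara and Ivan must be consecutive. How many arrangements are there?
Treat the 4 as one block: (10-4+1)! × 4! = 5040 × 24 = 120960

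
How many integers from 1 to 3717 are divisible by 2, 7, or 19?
⌊3717/2⌋+⌊3717/7⌋+⌊3717/19⌋ - ⌊3717/14⌋-⌊3717/38⌋-⌊3717/133⌋ + ⌊3717/266⌋ = 1858+531+195 - 265-97-27 + 13 = 2208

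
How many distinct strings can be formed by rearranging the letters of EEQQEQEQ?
8! / (4! × 4!) = 70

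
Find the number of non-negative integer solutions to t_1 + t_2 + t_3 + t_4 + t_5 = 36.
C(36+5-1, 5-1) = C(40, 4) = 91390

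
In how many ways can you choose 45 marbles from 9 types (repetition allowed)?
C(45+9-1, 9-1) = C(53, 8) = 886322710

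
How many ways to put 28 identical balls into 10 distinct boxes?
C(28+10-1, 10-1) = C(37, 9) = 124403620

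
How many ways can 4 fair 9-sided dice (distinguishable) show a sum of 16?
Coefficient of x^16 in (x + x² + ... + x^9)^4. By inclusion-exclusion on dice exceeding 9: Σ_j (-1)^j C(4,j)·C(16-1-9j, 3) = C(4,0)·C(15,3) - C(4,1)·C(6,3) = 1·455 - 4·20 = 375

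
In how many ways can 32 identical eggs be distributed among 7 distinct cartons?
C(32+7-1, 7-1) = C(38, 6) = 2760681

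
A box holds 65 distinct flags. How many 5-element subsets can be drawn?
C(65,5) = 65!/(5!×60!) = 8259888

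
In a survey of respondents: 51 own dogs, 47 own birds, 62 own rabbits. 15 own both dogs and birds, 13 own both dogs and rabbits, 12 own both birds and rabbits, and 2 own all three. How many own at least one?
|A∪B∪C| = 51+47+62-15-13-12+2 = 122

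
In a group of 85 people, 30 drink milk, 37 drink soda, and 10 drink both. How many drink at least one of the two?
|A∪B| = |A| + |B| - |A∩B| = 30 + 37 - 10 = 57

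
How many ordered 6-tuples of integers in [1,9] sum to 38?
Coefficient of x^38 in (x + x² + ... + x^9)^6. By inclusion-exclusion on dice exceeding 9: Σ_j (-1)^j C(6,j)·C(38-1-9j, 5) = C(6,0)·C(37,5) - C(6,1)·C(28,5) + C(6,2)·C(19,5) - C(6,3)·C(10,5) = 1·435897 - 6·98280 + 15·11628 - 20·252 = 15597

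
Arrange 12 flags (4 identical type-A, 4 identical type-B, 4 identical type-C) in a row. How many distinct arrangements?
12! / (4! × 4! × 4!) = 34650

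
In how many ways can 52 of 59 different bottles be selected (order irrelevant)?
C(59,52) = 59!/(52!×7!) = 341149446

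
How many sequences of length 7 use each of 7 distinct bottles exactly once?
7! = 5040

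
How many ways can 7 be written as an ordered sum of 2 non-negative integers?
C(7+2-1, 2-1) = C(8, 1) = 8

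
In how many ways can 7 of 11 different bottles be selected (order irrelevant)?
C(11,7) = 11!/(7!×4!) = 330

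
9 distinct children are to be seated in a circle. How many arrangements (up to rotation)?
Circular: fix one position, arrange the rest. (9-1)! = 40320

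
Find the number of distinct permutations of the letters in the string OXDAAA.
6! / (1! × 3! × 1! × 1!) = 120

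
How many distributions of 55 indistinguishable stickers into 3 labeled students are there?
C(55+3-1, 3-1) = C(57, 2) = 1596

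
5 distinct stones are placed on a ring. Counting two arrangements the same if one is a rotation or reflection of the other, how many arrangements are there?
(5-1)!/2 = 24/2 = 12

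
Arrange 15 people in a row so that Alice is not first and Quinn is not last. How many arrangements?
By inclusion-exclusion: 15! - 2×(15-1)! + (15-2)! = 1307674368000 - 174356582400 + 6227020800 = 1139544806400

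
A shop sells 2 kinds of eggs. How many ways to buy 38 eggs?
C(38+2-1, 2-1) = C(39, 1) = 39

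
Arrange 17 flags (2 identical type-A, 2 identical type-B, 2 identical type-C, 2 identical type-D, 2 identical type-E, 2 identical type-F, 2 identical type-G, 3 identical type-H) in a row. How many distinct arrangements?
17! / (2! × 2! × 2! × 2! × 2! × 2! × 2! × 3!) = 463134672000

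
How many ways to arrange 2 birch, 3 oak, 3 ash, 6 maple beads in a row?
14! / (2! × 3! × 3! × 6!) = 1681680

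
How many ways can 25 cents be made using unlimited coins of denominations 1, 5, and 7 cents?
Coefficient of x^25 in 1/(1-x^1) · 1/(1-x^5) · 1/(1-x^7). Case on j = number of 7-cent coins (j = 0..3); remainder r = 25 - 7j is made from {1,5} in ⌊r/5⌋+1 ways. r = 25, 18, 11, 4 → 6 + 4 + 3 + 1 = 14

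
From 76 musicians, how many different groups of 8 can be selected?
C(76,8) = 76!/(8!×68!) = 18855883575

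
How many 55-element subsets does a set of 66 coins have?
C(66,55) = 66!/(55!×11!) = 1074082795968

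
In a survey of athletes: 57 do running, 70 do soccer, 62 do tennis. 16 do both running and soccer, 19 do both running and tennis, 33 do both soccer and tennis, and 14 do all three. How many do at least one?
|A∪B∪C| = 57+70+62-16-19-33+14 = 135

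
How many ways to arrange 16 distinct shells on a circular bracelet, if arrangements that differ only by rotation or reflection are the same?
(16-1)!/2 = 1307674368000/2 = 653837184000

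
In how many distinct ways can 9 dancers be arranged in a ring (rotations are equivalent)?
Circular: fix one position, arrange the rest. (9-1)! = 40320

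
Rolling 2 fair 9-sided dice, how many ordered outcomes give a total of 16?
Coefficient of x^16 in (x + x² + ... + x^9)^2. By inclusion-exclusion on dice exceeding 9: Σ_j (-1)^j C(2,j)·C(16-1-9j, 1) = C(2,0)·C(15,1) - C(2,1)·C(6,1) = 1·15 - 2·6 = 3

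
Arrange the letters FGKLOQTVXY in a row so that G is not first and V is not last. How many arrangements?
By inclusion-exclusion: 10! - 2×(10-1)! + (10-2)! = 3628800 - 725760 + 40320 = 2943360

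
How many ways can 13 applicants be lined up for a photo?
13! = 6227020800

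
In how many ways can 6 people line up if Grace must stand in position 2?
Fix one position: (6-1)! = 120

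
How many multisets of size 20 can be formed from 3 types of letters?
C(20+3-1, 3-1) = C(22, 2) = 231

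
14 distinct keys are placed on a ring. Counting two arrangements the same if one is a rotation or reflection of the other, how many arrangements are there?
(14-1)!/2 = 6227020800/2 = 3113510400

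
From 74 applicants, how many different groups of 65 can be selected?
C(74,65) = 74!/(65!×9!) = 110524147514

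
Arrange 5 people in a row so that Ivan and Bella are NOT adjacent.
Total - adjacent = 5! - (5-1)!×2 = 120 - 48 = 72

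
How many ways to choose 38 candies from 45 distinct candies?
C(45,38) = 45!/(38!×7!) = 45379620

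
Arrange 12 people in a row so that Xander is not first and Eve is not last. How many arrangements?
By inclusion-exclusion: 12! - 2×(12-1)! + (12-2)! = 479001600 - 79833600 + 3628800 = 402796800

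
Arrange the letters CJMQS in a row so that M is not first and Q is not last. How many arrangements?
By inclusion-exclusion: 5! - 2×(5-1)! + (5-2)! = 120 - 48 + 6 = 78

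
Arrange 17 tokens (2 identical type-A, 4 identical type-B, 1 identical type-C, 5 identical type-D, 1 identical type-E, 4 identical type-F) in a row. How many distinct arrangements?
17! / (2! × 4! × 1! × 5! × 1! × 4!) = 2572970400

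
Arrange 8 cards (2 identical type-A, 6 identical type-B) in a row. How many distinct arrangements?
8! / (2! × 6!) = 28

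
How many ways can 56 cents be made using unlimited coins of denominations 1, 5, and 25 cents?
Coefficient of x^56 in 1/(1-x^1) · 1/(1-x^5) · 1/(1-x^25). Case on j = number of 25-cent coins (j = 0..2); remainder r = 56 - 25j is made from {1,5} in ⌊r/5⌋+1 ways. r = 56, 31, 6 → 12 + 7 + 2 = 21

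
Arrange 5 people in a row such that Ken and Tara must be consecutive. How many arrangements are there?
Treat the 2 as one block: (5-2+1)! × 2! = 24 × 2 = 48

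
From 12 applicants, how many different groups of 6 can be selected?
C(12,6) = 12!/(6!×6!) = 924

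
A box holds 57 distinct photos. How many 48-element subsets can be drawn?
C(57,48) = 57!/(48!×9!) = 8996462475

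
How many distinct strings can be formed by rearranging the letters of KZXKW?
5! / (1! × 2! × 1! × 1!) = 60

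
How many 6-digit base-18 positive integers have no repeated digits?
First digit: 17 choices (nonzero). Then descending: 17 × 17 × 16 × 15 × 14 × 13 = 12623520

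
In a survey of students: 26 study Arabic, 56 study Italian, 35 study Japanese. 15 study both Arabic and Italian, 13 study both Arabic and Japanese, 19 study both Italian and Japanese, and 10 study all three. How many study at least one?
|A∪B∪C| = 26+56+35-15-13-19+10 = 80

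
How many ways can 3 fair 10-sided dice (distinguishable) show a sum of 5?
Coefficient of x^5 in (x + x² + ... + x^10)^3. By inclusion-exclusion on dice exceeding 10: Σ_j (-1)^j C(3,j)·C(5-1-10j, 2) = C(3,0)·C(4,2) = 1·6 = 6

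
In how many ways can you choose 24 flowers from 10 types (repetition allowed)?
C(24+10-1, 10-1) = C(33, 9) = 38567100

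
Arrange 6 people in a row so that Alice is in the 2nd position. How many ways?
Fix one position: (6-1)! = 120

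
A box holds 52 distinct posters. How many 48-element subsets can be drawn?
C(52,48) = 52!/(48!×4!) = 270725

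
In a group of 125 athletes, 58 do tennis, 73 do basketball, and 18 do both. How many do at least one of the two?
|A∪B| = |A| + |B| - |A∩B| = 58 + 73 - 18 = 113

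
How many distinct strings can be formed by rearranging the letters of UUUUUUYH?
8! / (1! × 1! × 6!) = 56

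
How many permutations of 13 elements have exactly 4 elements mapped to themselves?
Choose the 4 fixed points C(13,4) = 715, derange the rest: !9 = Σ_{j=0}^{9} (-1)^j·9!/j! = 362880 - 362880 + 181440 - 60480 + 15120 - 3024 + 504 - 72 + 9 - 1 = 133496. Product = 715 × 133496 = 95449640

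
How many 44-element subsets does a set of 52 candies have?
C(52,44) = 52!/(44!×8!) = 752538150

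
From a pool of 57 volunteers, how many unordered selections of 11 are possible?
C(57,11) = 57!/(11!×46!) = 184509266760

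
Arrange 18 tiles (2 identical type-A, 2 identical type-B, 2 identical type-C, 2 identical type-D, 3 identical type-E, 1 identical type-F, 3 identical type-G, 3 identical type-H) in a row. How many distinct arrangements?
18! / (2! × 2! × 2! × 2! × 3! × 1! × 3! × 3!) = 1852538688000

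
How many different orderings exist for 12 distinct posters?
12! = 479001600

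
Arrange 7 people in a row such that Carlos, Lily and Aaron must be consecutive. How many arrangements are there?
Treat the 3 as one block: (7-3+1)! × 3! = 120 × 6 = 720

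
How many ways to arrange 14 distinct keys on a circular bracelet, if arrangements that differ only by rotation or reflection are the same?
(14-1)!/2 = 6227020800/2 = 3113510400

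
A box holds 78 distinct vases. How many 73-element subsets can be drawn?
C(78,73) = 78!/(73!×5!) = 21111090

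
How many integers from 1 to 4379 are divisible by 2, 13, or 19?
⌊4379/2⌋+⌊4379/13⌋+⌊4379/19⌋ - ⌊4379/26⌋-⌊4379/38⌋-⌊4379/247⌋ + ⌊4379/494⌋ = 2189+336+230 - 168-115-17 + 8 = 2463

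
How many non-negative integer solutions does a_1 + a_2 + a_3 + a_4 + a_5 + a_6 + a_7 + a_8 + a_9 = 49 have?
C(49+9-1, 9-1) = C(57, 8) = 1652411475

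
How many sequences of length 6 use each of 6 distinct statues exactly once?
6! = 720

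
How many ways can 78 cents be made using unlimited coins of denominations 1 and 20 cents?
Coefficient of x^78 in 1/(1-x^1) · 1/(1-x^20). Use j coins of 20 for j = 0..⌊78/20⌋ = 3, the rest in 1s: 3 + 1 = 4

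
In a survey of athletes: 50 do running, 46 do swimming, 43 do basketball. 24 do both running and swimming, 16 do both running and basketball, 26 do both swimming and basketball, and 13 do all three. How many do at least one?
|A∪B∪C| = 50+46+43-24-16-26+13 = 86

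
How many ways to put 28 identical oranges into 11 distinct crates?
C(28+11-1, 11-1) = C(38, 10) = 472733756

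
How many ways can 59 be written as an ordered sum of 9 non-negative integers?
C(59+9-1, 9-1) = C(67, 8) = 6522361560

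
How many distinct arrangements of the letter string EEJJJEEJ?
8! / (4! × 4!) = 70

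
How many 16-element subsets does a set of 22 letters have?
C(22,16) = 22!/(16!×6!) = 74613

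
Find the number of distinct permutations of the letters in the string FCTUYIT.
7! / (1! × 2! × 1! × 1! × 1! × 1!) = 2520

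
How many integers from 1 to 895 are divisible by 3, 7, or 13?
⌊895/3⌋+⌊895/7⌋+⌊895/13⌋ - ⌊895/21⌋-⌊895/39⌋-⌊895/91⌋ + ⌊895/273⌋ = 298+127+68 - 42-22-9 + 3 = 423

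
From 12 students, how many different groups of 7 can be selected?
C(12,7) = 12!/(7!×5!) = 792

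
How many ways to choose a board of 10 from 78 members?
C(78,10) = 78!/(10!×68!) = 1258315963905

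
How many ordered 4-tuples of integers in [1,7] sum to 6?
Coefficient of x^6 in (x + x² + ... + x^7)^4. By inclusion-exclusion on dice exceeding 7: Σ_j (-1)^j C(4,j)·C(6-1-7j, 3) = C(4,0)·C(5,3) = 1·10 = 10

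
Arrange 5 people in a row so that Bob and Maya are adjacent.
Treat as block: (5-1)! × 2! = 24 × 2 = 48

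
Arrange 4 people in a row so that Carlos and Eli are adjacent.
Treat as block: (4-1)! × 2! = 6 × 2 = 12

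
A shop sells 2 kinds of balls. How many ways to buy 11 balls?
C(11+2-1, 2-1) = C(12, 1) = 12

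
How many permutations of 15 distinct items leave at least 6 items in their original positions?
Exactly j fixed points: C(15,j)·!(15-j); sum over j ≥ 6 (derangement numbers via !m = (m-1)·(!(m-1) + !(m-2)): !0..!9 = 1, 0, 1, 2, 9, 44, 265, 1854, 14833, 133496). Σ_{j=6}^{15} C(15,j)·!(15-j) = C(15,6)·!9 + C(15,7)·!8 + C(15,8)·!7 + C(15,9)·!6 + C(15,10)·!5 + C(15,11)·!4 + C(15,12)·!3 + C(15,13)·!2 + C(15,14)·!1 + C(15,15)·!0 = 5005·133496 + 6435·14833 + 6435·1854 + 5005·265 + 3003·44 + 1365·9 + 455·2 + 105·1 + 15·0 + 1·1 = 777000083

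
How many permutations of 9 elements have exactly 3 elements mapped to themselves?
Choose the 3 fixed points C(9,3) = 84, derange the rest: !6 = Σ_{j=0}^{6} (-1)^j·6!/j! = 720 - 720 + 360 - 120 + 30 - 6 + 1 = 265. Product = 84 × 265 = 22260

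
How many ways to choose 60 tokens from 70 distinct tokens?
C(70,60) = 70!/(60!×10!) = 396704524216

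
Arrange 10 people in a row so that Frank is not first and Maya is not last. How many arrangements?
By inclusion-exclusion: 10! - 2×(10-1)! + (10-2)! = 3628800 - 725760 + 40320 = 2943360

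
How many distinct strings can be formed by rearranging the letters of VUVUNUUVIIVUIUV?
15! / (3! × 5! × 1! × 6!) = 2522520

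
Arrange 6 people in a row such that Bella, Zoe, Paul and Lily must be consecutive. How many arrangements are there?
Treat the 4 as one block: (6-4+1)! × 4! = 6 × 24 = 144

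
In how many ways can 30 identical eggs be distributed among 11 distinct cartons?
C(30+11-1, 11-1) = C(40, 10) = 847660528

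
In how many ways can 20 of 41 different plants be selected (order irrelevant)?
C(41,20) = 41!/(20!×21!) = 269128937220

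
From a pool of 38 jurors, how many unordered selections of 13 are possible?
C(38,13) = 38!/(13!×25!) = 5414950296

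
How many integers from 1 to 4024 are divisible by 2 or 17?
⌊4024/2⌋ + ⌊4024/17⌋ - ⌊4024/34⌋ = 2012 + 236 - 118 = 2130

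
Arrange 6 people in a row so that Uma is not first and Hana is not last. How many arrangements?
By inclusion-exclusion: 6! - 2×(6-1)! + (6-2)! = 720 - 240 + 24 = 504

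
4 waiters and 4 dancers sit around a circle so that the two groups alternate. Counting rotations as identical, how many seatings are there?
Fix one of the waiters: (4-1)! ways for the remaining waiters, × 4! ways for the dancers = 6 × 24 = 144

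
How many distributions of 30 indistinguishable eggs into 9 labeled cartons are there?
C(30+9-1, 9-1) = C(38, 8) = 48903492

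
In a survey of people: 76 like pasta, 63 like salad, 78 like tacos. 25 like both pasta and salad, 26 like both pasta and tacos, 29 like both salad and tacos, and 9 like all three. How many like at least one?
|A∪B∪C| = 76+63+78-25-26-29+9 = 146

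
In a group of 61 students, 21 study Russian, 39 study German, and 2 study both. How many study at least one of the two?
|A∪B| = |A| + |B| - |A∩B| = 21 + 39 - 2 = 58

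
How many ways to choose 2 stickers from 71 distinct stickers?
C(71,2) = 71!/(2!×69!) = 2485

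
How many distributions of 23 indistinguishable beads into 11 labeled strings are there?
C(23+11-1, 11-1) = C(33, 10) = 92561040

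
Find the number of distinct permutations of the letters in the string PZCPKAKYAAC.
11! / (1! × 1! × 2! × 2! × 2! × 3!) = 831600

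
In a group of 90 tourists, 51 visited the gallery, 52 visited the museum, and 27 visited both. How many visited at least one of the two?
|A∪B| = |A| + |B| - |A∩B| = 51 + 52 - 27 = 76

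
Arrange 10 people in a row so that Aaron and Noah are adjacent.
Treat as block: (10-1)! × 2! = 362880 × 2 = 725760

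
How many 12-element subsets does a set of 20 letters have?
C(20,12) = 20!/(12!×8!) = 125970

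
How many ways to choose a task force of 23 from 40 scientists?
C(40,23) = 40!/(23!×17!) = 88732378800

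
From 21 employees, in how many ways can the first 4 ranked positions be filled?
P(21,4) = 21!/(21-4)! = 143640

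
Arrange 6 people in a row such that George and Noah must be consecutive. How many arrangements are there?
Treat the 2 as one block: (6-2+1)! × 2! = 120 × 2 = 240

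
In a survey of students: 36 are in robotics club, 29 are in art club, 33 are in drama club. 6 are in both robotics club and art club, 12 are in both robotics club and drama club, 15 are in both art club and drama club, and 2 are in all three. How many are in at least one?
|A∪B∪C| = 36+29+33-6-12-15+2 = 67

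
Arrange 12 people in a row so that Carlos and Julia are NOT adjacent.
Total - adjacent = 12! - (12-1)!×2 = 479001600 - 79833600 = 399168000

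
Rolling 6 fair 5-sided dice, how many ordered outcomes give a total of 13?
Coefficient of x^13 in (x + x² + ... + x^5)^6. By inclusion-exclusion on dice exceeding 5: Σ_j (-1)^j C(6,j)·C(13-1-5j, 5) = C(6,0)·C(12,5) - C(6,1)·C(7,5) = 1·792 - 6·21 = 666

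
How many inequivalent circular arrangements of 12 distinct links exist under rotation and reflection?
(12-1)!/2 = 39916800/2 = 19958400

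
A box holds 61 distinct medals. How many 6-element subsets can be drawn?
C(61,6) = 61!/(6!×55!) = 55525372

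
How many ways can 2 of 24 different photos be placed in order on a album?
P(24,2) = 24!/(24-2)! = 552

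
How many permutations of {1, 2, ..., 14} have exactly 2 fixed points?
Choose the 2 fixed points C(14,2) = 91, derange the rest: !12 = Σ_{j=0}^{12} (-1)^j·12!/j! = 479001600 - 479001600 + 239500800 - 79833600 + 19958400 - 3991680 + 665280 - 95040 + 11880 - 1320 + 132 - 12 + 1 = 176214841. Product = 91 × 176214841 = 16035550531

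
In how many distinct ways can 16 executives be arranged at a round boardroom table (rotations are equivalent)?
Circular: fix one position, arrange the rest. (16-1)! = 1307674368000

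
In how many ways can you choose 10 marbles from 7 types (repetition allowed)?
C(10+7-1, 7-1) = C(16, 6) = 8008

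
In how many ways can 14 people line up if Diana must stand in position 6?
Fix one position: (14-1)! = 6227020800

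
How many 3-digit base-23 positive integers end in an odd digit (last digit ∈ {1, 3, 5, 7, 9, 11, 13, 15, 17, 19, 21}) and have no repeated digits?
Last∈{1,3,5,7,9,11,13,15,17,19,21}. Last=0: 0. Last nonzero: 11×21×P(21,1) = 4851. Total = 4851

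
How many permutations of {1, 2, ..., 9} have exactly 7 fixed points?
Choose the 7 fixed points C(9,7) = 36, derange the rest: !2 = Σ_{j=0}^{2} (-1)^j·2!/j! = 2 - 2 + 1 = 1. Product = 36 × 1 = 36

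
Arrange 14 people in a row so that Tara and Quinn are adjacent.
Treat as block: (14-1)! × 2! = 6227020800 × 2 = 12454041600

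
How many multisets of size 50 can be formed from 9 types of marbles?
C(50+9-1, 9-1) = C(58, 8) = 1916797311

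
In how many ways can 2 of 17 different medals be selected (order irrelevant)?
C(17,2) = 17!/(2!×15!) = 136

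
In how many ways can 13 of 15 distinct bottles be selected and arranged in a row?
P(15,13) = 15!/(15-13)! = 653837184000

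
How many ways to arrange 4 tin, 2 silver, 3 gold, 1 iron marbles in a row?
10! / (4! × 2! × 3! × 1!) = 12600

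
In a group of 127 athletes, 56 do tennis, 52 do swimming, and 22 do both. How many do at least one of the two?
|A∪B| = |A| + |B| - |A∩B| = 56 + 52 - 22 = 86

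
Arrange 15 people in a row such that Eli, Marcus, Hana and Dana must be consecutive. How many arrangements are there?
Treat the 4 as one block: (15-4+1)! × 4! = 479001600 × 24 = 11496038400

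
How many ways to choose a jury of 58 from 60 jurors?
C(60,58) = 60!/(58!×2!) = 1770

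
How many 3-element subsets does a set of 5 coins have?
C(5,3) = 5!/(3!×2!) = 10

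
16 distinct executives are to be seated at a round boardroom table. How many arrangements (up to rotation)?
Circular: fix one position, arrange the rest. (16-1)! = 1307674368000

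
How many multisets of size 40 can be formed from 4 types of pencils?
C(40+4-1, 4-1) = C(43, 3) = 12341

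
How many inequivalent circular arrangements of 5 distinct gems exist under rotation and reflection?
(5-1)!/2 = 24/2 = 12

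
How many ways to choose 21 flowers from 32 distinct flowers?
C(32,21) = 32!/(21!×11!) = 129024480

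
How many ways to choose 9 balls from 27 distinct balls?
C(27,9) = 27!/(9!×18!) = 4686825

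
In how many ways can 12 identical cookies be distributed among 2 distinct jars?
C(12+2-1, 2-1) = C(13, 1) = 13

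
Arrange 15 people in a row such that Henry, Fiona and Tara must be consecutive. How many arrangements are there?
Treat the 3 as one block: (15-3+1)! × 3! = 6227020800 × 6 = 37362124800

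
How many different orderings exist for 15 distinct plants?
15! = 1307674368000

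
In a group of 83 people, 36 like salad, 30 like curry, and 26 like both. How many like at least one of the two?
|A∪B| = |A| + |B| - |A∩B| = 36 + 30 - 26 = 40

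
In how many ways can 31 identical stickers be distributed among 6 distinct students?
C(31+6-1, 6-1) = C(36, 5) = 376992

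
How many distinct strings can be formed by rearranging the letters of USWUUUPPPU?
10! / (1! × 3! × 5! × 1!) = 5040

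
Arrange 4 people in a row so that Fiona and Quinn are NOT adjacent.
Total - adjacent = 4! - (4-1)!×2 = 24 - 12 = 12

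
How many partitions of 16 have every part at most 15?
Let r_j(i) = number of partitions of i into parts ≤ j, for i = 0..16. r_1(i) = 1 for all i; r_j(i) = r_{j-1}(i) + r_j(i-j). Rows j = 2..15: ≤2: 1 1 2 2 3 3 4 4 5 5 6 6 7 7 8 8 9; ≤3: 1 1 2 3 4 5 7 8 10 12 14 16 19 21 24 27 30; ≤4: 1 1 2 3 5 6 9 11 15 18 23 27 34 39 47 54 64; ≤5: 1 1 2 3 5 7 10 13 18 23 30 37 47 57 70 84 101; ≤6: 1 1 2 3 5 7 11 14 20 26 35 44 58 71 90 110 136; ≤7: 1 1 2 3 5 7 11 15 21 28 38 49 65 82 105 131 164; ≤8: 1 1 2 3 5 7 11 15 22 29 40 52 70 89 116 146 186; ≤9: 1 1 2 3 5 7 11 15 22 30 41 54 73 94 123 157 201; ≤10: 1 1 2 3 5 7 11 15 22 30 42 55 75 97 128 164 212; ≤11: 1 1 2 3 5 7 11 15 22 30 42 56 76 99 131 169 219; ≤12: 1 1 2 3 5 7 11 15 22 30 42 56 77 100 133 172 224; ≤13: 1 1 2 3 5 7 11 15 22 30 42 56 77 101 134 174 227; ≤14: 1 1 2 3 5 7 11 15 22 30 42 56 77 101 135 175 229; ≤15: 1 1 2 3 5 7 11 15 22 30 42 56 77 101 135 176 230. r_15(16) = 230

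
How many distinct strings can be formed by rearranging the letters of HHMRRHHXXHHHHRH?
15! / (9! × 3! × 1! × 2!) = 300300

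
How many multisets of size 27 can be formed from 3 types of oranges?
C(27+3-1, 3-1) = C(29, 2) = 406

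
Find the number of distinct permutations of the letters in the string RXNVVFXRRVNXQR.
14! / (4! × 1! × 2! × 3! × 3! × 1!) = 50450400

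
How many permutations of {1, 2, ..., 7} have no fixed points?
!7 = Σ_{j=0}^{7} (-1)^j·7!/j! = 5040 - 5040 + 2520 - 840 + 210 - 42 + 7 - 1 = 1854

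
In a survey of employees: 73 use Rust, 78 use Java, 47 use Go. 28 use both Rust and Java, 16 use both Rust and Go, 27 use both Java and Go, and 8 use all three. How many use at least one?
|A∪B∪C| = 73+78+47-28-16-27+8 = 135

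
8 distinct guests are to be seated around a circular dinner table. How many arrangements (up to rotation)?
Circular: fix one position, arrange the rest. (8-1)! = 5040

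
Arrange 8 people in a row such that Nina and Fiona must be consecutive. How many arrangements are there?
Treat the 2 as one block: (8-2+1)! × 2! = 5040 × 2 = 10080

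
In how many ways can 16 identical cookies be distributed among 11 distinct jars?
C(16+11-1, 11-1) = C(26, 10) = 5311735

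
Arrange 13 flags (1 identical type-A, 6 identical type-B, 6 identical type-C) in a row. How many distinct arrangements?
13! / (1! × 6! × 6!) = 12012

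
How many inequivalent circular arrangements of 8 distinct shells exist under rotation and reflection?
(8-1)!/2 = 5040/2 = 2520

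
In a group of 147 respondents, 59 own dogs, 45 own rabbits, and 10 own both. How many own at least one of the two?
|A∪B| = |A| + |B| - |A∩B| = 59 + 45 - 10 = 94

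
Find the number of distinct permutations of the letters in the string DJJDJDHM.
8! / (1! × 3! × 3! × 1!) = 1120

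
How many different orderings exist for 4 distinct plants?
4! = 24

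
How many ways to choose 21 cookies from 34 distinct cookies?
C(34,21) = 34!/(21!×13!) = 927983760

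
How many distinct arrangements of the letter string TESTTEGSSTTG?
12! / (3! × 5! × 2! × 2!) = 166320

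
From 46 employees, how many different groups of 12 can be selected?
C(46,12) = 46!/(12!×34!) = 38910617655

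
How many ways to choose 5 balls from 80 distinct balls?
C(80,5) = 80!/(5!×75!) = 24040016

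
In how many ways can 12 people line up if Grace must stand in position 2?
Fix one position: (12-1)! = 39916800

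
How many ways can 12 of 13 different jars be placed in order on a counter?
P(13,12) = 13!/(13-12)! = 6227020800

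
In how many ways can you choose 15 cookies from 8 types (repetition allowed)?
C(15+8-1, 8-1) = C(22, 7) = 170544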